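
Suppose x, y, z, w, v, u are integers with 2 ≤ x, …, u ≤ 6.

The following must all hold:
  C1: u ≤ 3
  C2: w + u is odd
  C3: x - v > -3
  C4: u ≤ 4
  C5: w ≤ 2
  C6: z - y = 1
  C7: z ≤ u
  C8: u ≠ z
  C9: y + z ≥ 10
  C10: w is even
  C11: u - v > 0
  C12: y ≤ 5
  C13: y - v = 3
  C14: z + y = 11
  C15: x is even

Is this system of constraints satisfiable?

From constraints 4 and 7: z ≤ u ≤ 4. From constraint 12: y ≤ 5. Hence z + y ≤ 9. But constraint 14 requires z + y = 11, and 11 > 9. Contradiction.

Unsatisfiable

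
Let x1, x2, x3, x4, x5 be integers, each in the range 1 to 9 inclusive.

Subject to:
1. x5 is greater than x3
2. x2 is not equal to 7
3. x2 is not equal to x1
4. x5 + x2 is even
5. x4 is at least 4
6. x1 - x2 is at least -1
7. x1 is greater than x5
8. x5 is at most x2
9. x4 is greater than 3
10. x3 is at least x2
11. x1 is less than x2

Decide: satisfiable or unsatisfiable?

Unsatisfiable

Constraints 1, 7, 10, and 11 give x2 ≤ x3, x3 < x5, x5 < x1, x1 < x2. Chaining: x2 ≤ x3 < x5 < x1 < x2, which forces x2 < x2 — impossible.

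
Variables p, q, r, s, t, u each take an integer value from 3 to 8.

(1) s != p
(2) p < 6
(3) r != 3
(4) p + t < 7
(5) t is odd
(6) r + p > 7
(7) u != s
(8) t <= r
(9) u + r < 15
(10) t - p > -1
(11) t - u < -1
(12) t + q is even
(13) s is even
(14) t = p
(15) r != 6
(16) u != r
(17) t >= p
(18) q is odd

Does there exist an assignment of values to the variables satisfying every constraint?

Try p = 3, q = 5, r = 5, s = 6, t = 3, u = 7.
Check constraint 4: p + t = 6; constraint 6: r + p = 8; constraint 9: u + r = 12. The remaining constraints are straightforward to verify.

Satisfiable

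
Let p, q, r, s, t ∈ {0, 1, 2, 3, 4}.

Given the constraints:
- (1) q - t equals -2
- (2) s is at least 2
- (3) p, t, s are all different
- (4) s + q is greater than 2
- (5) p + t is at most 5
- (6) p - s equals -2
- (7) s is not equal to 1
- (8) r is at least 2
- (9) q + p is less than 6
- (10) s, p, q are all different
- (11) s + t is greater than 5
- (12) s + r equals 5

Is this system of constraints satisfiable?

One satisfying assignment is p = 1, q = 2, r = 2, s = 3, t = 4.
For the less obvious constraints — constraint 1: q - t = -2; constraint 4: s + q = 5 — and the others hold by inspection.

Satisfiable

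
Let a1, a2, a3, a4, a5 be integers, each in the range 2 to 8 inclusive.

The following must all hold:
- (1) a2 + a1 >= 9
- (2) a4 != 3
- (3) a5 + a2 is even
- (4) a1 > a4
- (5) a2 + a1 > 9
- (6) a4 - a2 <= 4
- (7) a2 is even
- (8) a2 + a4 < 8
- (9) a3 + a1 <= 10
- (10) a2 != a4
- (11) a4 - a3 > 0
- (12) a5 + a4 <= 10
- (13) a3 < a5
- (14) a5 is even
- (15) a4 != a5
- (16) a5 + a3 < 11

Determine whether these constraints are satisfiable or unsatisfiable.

Satisfiable

Try a1 = 8, a2 = 2, a3 = 2, a4 = 4, a5 = 6.
Check constraint 1: a2 + a1 = 10; constraint 5: a2 + a1 = 10. The remaining constraints are straightforward to verify.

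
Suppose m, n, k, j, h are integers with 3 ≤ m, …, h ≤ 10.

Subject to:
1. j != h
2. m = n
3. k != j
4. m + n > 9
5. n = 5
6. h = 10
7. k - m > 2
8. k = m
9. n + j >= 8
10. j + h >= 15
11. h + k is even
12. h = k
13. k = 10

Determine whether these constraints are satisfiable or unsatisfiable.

Unsatisfiable

Constraint 6 fixes h = 10 and constraint 5 fixes n = 5. Constraints 2, 8, and 12 give h = k = m = n, so h = n. But 10 ≠ 5 — contradiction.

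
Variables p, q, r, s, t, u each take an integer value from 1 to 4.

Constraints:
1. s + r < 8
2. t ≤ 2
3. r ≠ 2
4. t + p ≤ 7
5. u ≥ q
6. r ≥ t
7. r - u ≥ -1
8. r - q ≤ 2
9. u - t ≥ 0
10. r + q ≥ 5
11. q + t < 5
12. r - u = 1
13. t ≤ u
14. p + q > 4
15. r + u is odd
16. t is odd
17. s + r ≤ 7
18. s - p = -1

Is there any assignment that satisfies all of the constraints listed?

The assignment p = 3, q = 2, r = 3, s = 2, t = 1, u = 2 works:
  constraint 1 holds since s + r = 5.
  constraint 4 holds since t + p = 4.
The rest check out directly.

Satisfiable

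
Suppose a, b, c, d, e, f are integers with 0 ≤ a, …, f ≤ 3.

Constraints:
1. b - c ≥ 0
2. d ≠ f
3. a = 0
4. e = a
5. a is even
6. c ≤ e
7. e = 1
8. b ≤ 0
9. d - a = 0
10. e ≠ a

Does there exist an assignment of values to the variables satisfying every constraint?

Unsatisfiable

Constraint 7 fixes e = 1 and constraint 3 fixes a = 0, but constraint 4 requires e = a. Since 1 ≠ 0, contradiction.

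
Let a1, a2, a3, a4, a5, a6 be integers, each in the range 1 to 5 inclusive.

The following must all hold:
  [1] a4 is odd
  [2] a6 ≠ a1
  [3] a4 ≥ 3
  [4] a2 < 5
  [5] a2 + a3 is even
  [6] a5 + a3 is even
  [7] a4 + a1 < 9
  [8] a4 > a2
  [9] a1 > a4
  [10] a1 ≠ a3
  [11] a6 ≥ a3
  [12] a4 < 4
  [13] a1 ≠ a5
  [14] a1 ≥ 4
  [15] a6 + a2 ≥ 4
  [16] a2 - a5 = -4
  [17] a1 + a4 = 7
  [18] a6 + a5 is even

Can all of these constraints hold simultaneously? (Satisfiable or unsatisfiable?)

Satisfiable

The assignment a1 = 4, a2 = 1, a3 = 1, a4 = 3, a5 = 5, a6 = 5 works:
  constraint 7 holds since a4 + a1 = 7.
  constraint 15 holds since a6 + a2 = 6.
  constraint 16 holds since a2 - a5 = -4.
The rest check out directly.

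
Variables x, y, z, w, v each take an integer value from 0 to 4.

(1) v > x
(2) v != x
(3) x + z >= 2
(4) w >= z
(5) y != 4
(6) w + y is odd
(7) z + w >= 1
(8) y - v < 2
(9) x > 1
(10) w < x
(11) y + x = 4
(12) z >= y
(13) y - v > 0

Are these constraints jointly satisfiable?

Unsatisfiable

Constraints 1, 4, 10, 12, and 13 give x < v, v < y, y ≤ z, z ≤ w, w < x. Chaining: x < v < y ≤ z ≤ w < x, which forces x < x — impossible.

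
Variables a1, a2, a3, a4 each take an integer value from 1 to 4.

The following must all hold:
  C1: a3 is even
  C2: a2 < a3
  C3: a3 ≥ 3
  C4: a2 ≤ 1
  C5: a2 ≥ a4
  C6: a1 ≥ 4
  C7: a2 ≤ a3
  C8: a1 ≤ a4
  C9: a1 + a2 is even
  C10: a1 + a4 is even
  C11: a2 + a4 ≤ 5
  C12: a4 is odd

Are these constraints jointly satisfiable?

Unsatisfiable

From constraints 6 and 8: a4 ≥ a1 and a1 ≥ 4, so a4 ≥ 4. From constraints 4 and 5: a4 ≤ a2 and a2 ≤ 1, so a4 ≤ 1. But 1 < 4, so no value of a4 works.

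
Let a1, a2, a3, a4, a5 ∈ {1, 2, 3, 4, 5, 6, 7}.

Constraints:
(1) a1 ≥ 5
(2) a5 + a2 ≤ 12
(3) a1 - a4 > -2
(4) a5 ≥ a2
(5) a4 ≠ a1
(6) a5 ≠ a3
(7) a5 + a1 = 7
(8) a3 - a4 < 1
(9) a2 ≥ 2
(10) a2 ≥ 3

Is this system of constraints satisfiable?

From constraints 4 and 10: a5 ≥ a2 ≥ 3. From constraint 1: a1 ≥ 5. Hence a5 + a1 ≥ 8. But constraint 7 requires a5 + a1 = 7, and 7 < 8. Contradiction.

Unsatisfiable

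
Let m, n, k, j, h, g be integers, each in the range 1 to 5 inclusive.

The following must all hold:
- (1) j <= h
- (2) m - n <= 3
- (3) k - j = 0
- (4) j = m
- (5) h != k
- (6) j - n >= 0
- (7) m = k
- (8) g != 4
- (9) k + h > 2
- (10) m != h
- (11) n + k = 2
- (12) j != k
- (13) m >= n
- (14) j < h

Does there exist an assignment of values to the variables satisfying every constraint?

From constraints 4 and 7, j = m = k, so j = k. But constraint 12 says j ≠ k. Contradiction.

Unsatisfiable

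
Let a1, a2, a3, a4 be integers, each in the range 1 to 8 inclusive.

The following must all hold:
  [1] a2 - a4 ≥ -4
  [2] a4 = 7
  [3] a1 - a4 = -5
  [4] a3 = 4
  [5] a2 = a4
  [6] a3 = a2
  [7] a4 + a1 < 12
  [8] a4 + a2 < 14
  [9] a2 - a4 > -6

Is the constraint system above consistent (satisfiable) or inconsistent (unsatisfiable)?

Unsatisfiable

Constraint 4 fixes a3 = 4 and constraint 2 fixes a4 = 7. Constraints 5 and 6 give a3 = a2 = a4, so a3 = a4. But 4 ≠ 7 — contradiction.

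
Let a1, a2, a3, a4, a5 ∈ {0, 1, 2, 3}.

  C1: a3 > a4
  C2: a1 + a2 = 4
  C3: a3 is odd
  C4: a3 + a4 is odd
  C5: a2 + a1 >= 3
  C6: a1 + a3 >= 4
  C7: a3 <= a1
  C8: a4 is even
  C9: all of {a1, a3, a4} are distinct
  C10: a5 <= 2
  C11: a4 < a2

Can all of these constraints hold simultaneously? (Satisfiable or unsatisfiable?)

Take a1 = 3, a2 = 1, a3 = 1, a4 = 0, a5 = 1. Then constraint 2: a1 + a2 = 4; constraint 5: a2 + a1 = 4, and every other listed constraint is also met.

Satisfiable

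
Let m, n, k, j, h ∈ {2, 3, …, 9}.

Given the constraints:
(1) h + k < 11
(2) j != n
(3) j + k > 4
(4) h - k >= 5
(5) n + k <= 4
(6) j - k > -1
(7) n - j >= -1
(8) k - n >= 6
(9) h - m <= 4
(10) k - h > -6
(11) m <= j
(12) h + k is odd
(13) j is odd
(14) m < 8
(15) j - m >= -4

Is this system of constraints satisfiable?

Constraints 4, 7, 8, 9, and 15 give m − h ≥ -4, h − k ≥ 5, k − n ≥ 6, n − j ≥ -1, j − m ≥ -4.
Adding all 5 inequalities: the left sides telescope to 0, and the right sides sum to (-4) + 5 + 6 + (-1) + (-4) = 2. So 0 ≥ 2, which is false.

Unsatisfiable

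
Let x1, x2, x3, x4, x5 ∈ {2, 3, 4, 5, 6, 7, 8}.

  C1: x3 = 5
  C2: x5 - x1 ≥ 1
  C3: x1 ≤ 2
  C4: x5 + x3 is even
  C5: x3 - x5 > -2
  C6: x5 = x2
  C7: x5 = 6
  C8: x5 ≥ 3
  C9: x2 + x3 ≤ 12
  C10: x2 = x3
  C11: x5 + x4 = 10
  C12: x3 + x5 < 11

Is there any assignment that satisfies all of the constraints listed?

Unsatisfiable

Constraint 7 fixes x5 = 6 and constraint 1 fixes x3 = 5. Constraints 6 and 10 give x5 = x2 = x3, so x5 = x3. But 6 ≠ 5 — contradiction.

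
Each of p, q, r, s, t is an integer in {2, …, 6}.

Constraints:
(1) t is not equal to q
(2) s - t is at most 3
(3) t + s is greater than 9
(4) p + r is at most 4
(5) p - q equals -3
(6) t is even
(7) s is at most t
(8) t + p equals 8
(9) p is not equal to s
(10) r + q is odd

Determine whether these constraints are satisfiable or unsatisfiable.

Satisfiable

The assignment p = 2, q = 5, r = 2, s = 6, t = 6 works:
  constraint 2 holds since s - t = 0.
  constraint 3 holds since t + s = 12.
  constraint 4 holds since p + r = 4.
The rest check out directly.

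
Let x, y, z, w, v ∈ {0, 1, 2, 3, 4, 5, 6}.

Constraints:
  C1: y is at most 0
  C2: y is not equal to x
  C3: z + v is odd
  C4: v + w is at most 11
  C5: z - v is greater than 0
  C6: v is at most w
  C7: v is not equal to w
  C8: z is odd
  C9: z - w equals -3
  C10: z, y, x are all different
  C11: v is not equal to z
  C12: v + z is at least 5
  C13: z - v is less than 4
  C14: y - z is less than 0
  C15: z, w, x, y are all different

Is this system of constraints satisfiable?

Setting (x, y, z, w, v) = (5, 0, 3, 6, 2) satisfies everything: constraint 4: v + w = 8; constraint 5: z - v = 1, and the others follow.

Satisfiable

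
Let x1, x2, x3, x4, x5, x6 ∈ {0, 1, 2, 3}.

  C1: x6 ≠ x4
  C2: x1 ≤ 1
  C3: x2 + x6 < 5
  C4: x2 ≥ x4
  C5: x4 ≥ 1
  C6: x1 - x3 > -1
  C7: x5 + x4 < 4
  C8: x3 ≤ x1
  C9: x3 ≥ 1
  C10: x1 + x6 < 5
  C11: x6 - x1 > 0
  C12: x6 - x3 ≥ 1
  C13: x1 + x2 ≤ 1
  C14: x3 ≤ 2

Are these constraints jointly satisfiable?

Unsatisfiable

From constraints 8 and 9: x1 ≥ x3 ≥ 1. From constraints 4 and 5: x2 ≥ x4 ≥ 1. Hence x1 + x2 ≥ 2. But constraint 13 requires x1 + x2 ≤ 1, and 1 < 2. Contradiction.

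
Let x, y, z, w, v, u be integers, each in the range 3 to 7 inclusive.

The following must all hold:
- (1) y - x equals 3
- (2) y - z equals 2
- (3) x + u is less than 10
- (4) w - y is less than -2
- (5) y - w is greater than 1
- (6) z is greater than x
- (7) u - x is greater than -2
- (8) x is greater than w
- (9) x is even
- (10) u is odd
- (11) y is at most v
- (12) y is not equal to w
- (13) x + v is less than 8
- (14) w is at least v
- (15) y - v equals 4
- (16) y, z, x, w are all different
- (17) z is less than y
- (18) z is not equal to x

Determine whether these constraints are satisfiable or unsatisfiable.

Unsatisfiable

Constraints 6, 8, 11, 14, and 17 give w < x, x < z, z < y, y ≤ v, v ≤ w. Chaining: w < x < z < y ≤ v ≤ w, which forces w < w — impossible.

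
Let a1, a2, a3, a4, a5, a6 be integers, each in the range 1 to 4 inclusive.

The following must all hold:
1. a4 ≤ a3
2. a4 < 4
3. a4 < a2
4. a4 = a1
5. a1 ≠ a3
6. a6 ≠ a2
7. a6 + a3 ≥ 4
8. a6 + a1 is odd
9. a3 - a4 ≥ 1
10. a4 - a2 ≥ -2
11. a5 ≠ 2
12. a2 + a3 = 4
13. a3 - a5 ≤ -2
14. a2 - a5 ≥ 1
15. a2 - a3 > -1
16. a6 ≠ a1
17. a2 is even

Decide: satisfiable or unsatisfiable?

Constraints 9, 10, 13, and 14 give a5 − a3 ≥ 2, a3 − a4 ≥ 1, a4 − a2 ≥ -2, a2 − a5 ≥ 1.
Adding all 4 inequalities: the left sides telescope to 0, and the right sides sum to 2 + 1 + (-2) + 1 = 2. So 0 ≥ 2, which is false.

Unsatisfiable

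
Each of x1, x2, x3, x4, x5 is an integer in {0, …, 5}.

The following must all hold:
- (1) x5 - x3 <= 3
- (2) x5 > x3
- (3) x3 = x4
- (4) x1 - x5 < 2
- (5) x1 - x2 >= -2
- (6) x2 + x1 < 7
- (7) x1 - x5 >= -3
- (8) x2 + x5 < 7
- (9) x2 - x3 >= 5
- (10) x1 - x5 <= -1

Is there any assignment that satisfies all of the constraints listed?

Unsatisfiable

Constraints 1, 5, 9, and 10 give x3 − x5 ≥ -3, x5 − x1 ≥ 1, x1 − x2 ≥ -2, x2 − x3 ≥ 5.
Adding all 4 inequalities: the left sides telescope to 0, and the right sides sum to (-3) + 1 + (-2) + 5 = 1. So 0 ≥ 1, which is false.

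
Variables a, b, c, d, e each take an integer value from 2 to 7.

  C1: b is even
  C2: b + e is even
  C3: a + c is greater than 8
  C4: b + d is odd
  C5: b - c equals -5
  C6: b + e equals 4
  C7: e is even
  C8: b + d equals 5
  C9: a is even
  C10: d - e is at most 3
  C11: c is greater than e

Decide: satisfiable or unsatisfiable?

Satisfiable

Setting (a, b, c, d, e) = (2, 2, 7, 3, 2) satisfies everything: constraint 3: a + c = 9; constraint 5: b - c = -5, and the others follow.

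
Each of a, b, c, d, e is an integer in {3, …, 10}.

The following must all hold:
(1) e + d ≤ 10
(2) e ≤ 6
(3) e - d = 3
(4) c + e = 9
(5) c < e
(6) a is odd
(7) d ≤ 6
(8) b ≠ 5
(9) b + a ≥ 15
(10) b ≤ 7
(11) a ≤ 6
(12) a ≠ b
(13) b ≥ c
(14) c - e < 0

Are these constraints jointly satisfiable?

From constraint 10: b ≤ 7. From constraint 11: a ≤ 6. Hence b + a ≤ 13. But constraint 9 requires b + a ≥ 15, and 15 > 13. Contradiction.

Unsatisfiable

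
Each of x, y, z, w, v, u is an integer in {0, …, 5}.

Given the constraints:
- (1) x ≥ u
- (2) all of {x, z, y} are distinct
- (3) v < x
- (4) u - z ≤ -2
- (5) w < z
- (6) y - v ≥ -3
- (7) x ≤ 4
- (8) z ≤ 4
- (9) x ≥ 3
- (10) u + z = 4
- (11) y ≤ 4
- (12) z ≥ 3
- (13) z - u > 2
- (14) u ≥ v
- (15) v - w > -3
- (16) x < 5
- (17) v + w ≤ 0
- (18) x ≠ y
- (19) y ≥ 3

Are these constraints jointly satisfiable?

Unsatisfiable

Constraints 7, 8, 9, 11, 12, and 19 confine each of x, z, y to the 2 values {3, 4}.
Constraint 2 requires all 3 of them to be distinct, but only 2 values are available — impossible by the pigeonhole principle.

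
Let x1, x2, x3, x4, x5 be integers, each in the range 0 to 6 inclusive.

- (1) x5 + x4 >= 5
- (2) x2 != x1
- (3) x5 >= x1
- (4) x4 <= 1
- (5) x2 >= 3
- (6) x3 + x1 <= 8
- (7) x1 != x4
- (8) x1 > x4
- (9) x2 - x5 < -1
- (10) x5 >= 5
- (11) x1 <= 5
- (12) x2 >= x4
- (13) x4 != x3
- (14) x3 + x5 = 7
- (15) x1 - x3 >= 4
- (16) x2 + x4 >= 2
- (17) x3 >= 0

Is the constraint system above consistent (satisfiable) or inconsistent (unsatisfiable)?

Try x1 = 5, x2 = 3, x3 = 1, x4 = 0, x5 = 6.
Check constraint 1: x5 + x4 = 6; constraint 6: x3 + x1 = 6. The remaining constraints are straightforward to verify.

Satisfiable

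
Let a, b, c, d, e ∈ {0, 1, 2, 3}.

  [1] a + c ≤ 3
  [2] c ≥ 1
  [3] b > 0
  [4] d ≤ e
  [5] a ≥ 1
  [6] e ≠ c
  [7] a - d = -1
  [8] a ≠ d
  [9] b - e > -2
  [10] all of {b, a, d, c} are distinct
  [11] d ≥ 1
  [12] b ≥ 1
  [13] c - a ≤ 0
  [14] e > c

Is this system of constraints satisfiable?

Constraints 2, 5, 11, and 12 confine each of b, a, d, c to the 3 values {1, …, 3} (the domain already gives each ≤ 3).
Constraint 10 requires all 4 of them to be distinct, but only 3 values are available — impossible by the pigeonhole principle.

Unsatisfiable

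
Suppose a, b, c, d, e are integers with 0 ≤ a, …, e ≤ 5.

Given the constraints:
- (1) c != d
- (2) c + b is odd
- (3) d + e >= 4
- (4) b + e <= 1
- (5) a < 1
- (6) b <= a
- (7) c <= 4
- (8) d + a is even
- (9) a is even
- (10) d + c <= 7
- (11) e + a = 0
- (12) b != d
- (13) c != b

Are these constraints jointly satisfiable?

Satisfiable

The assignment a = 0, b = 0, c = 1, d = 4, e = 0 works:
  constraint 3 holds since d + e = 4.
  constraint 4 holds since b + e = 0.
  constraint 10 holds since d + c = 5.
The rest check out directly.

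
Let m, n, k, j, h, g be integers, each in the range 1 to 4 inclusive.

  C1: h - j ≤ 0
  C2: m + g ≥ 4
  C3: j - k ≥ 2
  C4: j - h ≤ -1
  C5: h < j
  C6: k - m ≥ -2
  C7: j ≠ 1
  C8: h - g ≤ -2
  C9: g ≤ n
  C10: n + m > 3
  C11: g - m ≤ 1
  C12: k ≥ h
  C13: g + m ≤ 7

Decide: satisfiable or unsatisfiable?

Unsatisfiable

Constraints 3, 4, 6, 8, and 11 give h − j ≥ 1, j − k ≥ 2, k − m ≥ -2, m − g ≥ -1, g − h ≥ 2.
Adding all 5 inequalities: the left sides telescope to 0, and the right sides sum to 1 + 2 + (-2) + (-1) + 2 = 2. So 0 ≥ 2, which is false.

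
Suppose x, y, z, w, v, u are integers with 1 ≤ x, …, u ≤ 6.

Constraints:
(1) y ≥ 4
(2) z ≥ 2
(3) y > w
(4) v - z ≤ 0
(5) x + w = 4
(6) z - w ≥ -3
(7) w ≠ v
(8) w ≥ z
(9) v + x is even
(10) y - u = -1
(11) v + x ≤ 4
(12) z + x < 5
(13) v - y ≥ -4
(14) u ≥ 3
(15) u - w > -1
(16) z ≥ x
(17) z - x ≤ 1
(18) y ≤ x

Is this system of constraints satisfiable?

From constraints 1 and 18: x ≥ y ≥ 4. From constraints 2 and 8: w ≥ z ≥ 2. Hence x + w ≥ 6. But constraint 5 requires x + w = 4, and 4 < 6. Contradiction.

Unsatisfiable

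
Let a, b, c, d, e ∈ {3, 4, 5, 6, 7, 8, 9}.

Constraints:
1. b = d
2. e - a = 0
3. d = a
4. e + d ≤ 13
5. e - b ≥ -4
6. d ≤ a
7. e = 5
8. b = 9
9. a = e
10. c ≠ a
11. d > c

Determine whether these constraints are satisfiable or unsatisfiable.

Unsatisfiable

Constraint 8 fixes b = 9 and constraint 7 fixes e = 5. Constraints 1, 3, and 9 give b = d = a = e, so b = e. But 9 ≠ 5 — contradiction.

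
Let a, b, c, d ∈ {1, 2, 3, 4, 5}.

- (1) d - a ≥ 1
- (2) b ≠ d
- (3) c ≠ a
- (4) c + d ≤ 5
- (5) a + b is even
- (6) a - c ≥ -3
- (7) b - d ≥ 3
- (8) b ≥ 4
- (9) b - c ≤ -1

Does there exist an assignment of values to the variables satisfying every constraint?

Constraints 1, 6, 7, and 9 give b − d ≥ 3, d − a ≥ 1, a − c ≥ -3, c − b ≥ 1.
Adding all 4 inequalities: the left sides telescope to 0, and the right sides sum to 3 + 1 + (-3) + 1 = 2. So 0 ≥ 2, which is false.

Unsatisfiable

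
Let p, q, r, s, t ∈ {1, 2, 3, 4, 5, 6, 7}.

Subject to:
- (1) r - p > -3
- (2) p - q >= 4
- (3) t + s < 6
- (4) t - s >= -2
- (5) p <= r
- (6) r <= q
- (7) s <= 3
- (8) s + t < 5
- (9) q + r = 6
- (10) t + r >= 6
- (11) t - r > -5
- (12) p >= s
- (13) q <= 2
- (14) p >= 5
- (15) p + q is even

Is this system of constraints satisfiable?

Unsatisfiable

From constraints 5 and 14: r ≥ p and p ≥ 5, so r ≥ 5. From constraints 6 and 13: r ≤ q and q ≤ 2, so r ≤ 2. But 2 < 5, so no value of r works.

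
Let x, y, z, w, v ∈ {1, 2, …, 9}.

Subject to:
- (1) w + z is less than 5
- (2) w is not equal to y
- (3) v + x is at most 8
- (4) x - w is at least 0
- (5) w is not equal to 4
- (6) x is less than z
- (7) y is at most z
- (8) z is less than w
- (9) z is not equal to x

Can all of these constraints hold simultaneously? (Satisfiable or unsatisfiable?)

Constraints 4, 6, and 8 give x < z, z < w, w ≤ x. Chaining: x < z < w ≤ x, which forces x < x — impossible.

Unsatisfiable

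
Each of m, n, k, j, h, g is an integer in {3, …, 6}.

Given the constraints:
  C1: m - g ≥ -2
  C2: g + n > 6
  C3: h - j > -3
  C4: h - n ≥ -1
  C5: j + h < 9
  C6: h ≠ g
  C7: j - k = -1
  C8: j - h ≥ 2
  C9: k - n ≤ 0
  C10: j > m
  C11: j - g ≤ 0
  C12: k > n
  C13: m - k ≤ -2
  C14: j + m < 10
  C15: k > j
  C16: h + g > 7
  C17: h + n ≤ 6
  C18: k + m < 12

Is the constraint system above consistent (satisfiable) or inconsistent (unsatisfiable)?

Unsatisfiable

Constraints 1, 4, 8, 9, 11, and 13 give h − n ≥ -1, n − k ≥ 0, k − m ≥ 2, m − g ≥ -2, g − j ≥ 0, j − h ≥ 2.
Adding all 6 inequalities: the left sides telescope to 0, and the right sides sum to (-1) + 0 + 2 + (-2) + 0 + 2 = 1. So 0 ≥ 1, which is false.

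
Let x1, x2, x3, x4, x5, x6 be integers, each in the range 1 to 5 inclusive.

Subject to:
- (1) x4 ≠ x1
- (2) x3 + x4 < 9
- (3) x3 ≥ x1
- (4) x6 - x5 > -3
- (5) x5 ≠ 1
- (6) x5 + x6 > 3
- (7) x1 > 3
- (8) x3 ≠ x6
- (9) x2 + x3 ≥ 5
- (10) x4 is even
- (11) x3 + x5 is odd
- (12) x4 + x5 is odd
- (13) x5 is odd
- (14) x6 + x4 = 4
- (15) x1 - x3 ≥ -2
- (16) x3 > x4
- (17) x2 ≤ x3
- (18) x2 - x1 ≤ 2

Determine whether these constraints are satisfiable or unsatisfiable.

The assignment x1 = 4, x2 = 4, x3 = 4, x4 = 2, x5 = 3, x6 = 2 works:
  constraint 2 holds since x3 + x4 = 6.
  constraint 4 holds since x6 - x5 = -1.
The rest check out directly.

Satisfiable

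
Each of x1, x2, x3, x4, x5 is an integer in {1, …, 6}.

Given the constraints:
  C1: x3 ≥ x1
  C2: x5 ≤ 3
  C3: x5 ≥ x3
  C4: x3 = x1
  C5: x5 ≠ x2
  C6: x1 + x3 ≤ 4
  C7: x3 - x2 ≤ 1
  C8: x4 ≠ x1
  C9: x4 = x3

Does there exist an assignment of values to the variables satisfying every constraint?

Unsatisfiable

From constraints 4 and 9, x4 = x3 = x1, so x4 = x1. But constraint 8 says x4 ≠ x1. Contradiction.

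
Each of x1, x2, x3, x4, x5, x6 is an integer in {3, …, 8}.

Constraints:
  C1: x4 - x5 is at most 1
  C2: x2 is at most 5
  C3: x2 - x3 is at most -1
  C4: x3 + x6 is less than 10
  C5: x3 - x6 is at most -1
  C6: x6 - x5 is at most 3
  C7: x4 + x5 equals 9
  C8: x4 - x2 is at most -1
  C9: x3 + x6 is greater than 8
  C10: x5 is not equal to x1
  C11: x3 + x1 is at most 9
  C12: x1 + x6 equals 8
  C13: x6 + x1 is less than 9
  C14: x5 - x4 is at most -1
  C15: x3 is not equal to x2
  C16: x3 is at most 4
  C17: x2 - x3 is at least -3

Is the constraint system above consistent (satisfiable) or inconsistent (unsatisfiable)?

Constraints 3, 5, 6, 8, and 14 give x2 − x4 ≥ 1, x4 − x5 ≥ 1, x5 − x6 ≥ -3, x6 − x3 ≥ 1, x3 − x2 ≥ 1.
Adding all 5 inequalities: the left sides telescope to 0, and the right sides sum to 1 + 1 + (-3) + 1 + 1 = 1. So 0 ≥ 1, which is false.

Unsatisfiable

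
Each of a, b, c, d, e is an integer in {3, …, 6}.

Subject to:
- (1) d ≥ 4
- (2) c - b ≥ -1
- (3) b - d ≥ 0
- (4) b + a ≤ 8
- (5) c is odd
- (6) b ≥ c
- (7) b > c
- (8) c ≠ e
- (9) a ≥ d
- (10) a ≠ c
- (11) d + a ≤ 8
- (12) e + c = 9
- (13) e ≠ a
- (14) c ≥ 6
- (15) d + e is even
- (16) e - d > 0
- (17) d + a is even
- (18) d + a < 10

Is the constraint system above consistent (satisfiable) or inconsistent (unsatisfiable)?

From constraints 6 and 14: b ≥ c ≥ 6. From constraints 1 and 9: a ≥ d ≥ 4. Hence b + a ≥ 10. But constraint 4 requires b + a ≤ 8, and 8 < 10. Contradiction.

Unsatisfiable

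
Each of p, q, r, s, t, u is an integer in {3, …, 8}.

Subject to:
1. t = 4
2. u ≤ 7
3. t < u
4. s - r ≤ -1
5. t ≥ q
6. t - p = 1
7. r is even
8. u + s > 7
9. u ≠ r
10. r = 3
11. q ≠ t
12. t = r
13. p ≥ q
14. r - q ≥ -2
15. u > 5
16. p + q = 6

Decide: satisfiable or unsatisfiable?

Unsatisfiable

Constraint 1 fixes t = 4 and constraint 10 fixes r = 3, but constraint 12 requires t = r. Since 4 ≠ 3, contradiction.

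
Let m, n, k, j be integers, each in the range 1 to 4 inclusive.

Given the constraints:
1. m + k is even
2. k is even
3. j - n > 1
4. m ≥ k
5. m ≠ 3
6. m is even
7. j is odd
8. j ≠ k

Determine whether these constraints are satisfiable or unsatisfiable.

Try m = 2, n = 1, k = 2, j = 3.
Check constraint 1: m + k = 4 is even; constraint 3: j - n = 2. The remaining constraints are straightforward to verify.

Satisfiable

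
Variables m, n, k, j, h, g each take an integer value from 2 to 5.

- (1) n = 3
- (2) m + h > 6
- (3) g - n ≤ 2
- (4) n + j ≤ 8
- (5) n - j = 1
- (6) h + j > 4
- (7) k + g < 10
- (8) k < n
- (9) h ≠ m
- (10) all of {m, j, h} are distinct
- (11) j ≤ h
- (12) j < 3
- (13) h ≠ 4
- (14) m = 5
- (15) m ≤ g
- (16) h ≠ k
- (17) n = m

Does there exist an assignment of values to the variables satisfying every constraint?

Constraint 1 fixes n = 3 and constraint 14 fixes m = 5, but constraint 17 requires n = m. Since 3 ≠ 5, contradiction.

Unsatisfiable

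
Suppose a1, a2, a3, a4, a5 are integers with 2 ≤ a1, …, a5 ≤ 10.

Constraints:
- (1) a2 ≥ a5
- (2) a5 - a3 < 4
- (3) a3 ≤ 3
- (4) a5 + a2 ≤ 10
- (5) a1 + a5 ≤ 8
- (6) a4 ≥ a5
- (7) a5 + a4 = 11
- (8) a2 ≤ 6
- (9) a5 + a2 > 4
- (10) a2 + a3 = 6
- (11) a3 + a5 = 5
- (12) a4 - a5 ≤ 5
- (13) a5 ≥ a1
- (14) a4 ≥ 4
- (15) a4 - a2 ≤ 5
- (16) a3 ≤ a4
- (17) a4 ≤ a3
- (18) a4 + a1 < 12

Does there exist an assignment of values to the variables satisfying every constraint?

Unsatisfiable

From constraints 1 and 8: a5 ≤ a2 ≤ 6. From constraints 3 and 17: a4 ≤ a3 ≤ 3. Hence a5 + a4 ≤ 9. But constraint 7 requires a5 + a4 = 11, and 11 > 9. Contradiction.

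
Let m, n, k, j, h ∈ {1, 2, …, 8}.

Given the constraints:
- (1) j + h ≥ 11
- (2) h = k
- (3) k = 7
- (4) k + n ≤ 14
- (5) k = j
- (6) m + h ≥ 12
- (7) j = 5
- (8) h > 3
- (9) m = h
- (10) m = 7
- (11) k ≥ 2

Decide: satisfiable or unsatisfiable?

Unsatisfiable

Constraint 10 fixes m = 7 and constraint 7 fixes j = 5. Constraints 2, 5, and 9 give m = h = k = j, so m = j. But 7 ≠ 5 — contradiction.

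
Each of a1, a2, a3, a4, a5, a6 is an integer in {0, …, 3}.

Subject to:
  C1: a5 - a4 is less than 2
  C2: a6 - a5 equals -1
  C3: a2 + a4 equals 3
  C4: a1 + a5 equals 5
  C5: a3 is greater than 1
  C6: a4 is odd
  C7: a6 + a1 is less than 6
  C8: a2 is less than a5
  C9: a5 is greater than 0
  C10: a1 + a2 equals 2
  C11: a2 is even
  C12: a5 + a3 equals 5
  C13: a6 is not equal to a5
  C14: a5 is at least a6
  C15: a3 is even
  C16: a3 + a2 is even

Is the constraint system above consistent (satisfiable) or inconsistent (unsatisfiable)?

Satisfiable

Try a1 = 2, a2 = 0, a3 = 2, a4 = 3, a5 = 3, a6 = 2.
Check constraint 1: a5 - a4 = 0; constraint 2: a6 - a5 = -1; constraint 3: a2 + a4 = 3. The remaining constraints are straightforward to verify.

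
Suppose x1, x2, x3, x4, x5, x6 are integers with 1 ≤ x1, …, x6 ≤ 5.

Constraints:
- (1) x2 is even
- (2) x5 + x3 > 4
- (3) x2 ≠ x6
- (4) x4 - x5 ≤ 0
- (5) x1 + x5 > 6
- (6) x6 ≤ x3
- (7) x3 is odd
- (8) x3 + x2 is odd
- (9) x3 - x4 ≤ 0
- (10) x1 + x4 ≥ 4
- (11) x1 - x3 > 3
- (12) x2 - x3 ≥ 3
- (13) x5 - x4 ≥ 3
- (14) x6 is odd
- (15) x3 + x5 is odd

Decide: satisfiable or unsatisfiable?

Try x1 = 5, x2 = 4, x3 = 1, x4 = 1, x5 = 4, x6 = 1.
Check constraint 2: x5 + x3 = 5; constraint 4: x4 - x5 = -3. The remaining constraints are straightforward to verify.

Satisfiable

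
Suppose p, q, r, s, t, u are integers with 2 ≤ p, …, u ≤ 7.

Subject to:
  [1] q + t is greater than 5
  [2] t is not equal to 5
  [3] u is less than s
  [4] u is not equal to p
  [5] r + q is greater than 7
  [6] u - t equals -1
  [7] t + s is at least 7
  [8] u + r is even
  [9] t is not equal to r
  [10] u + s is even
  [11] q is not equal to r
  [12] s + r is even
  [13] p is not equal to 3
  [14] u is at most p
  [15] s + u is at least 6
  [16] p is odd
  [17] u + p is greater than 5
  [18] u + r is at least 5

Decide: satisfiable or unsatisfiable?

Setting (p, q, r, s, t, u) = (5, 3, 5, 5, 4, 3) satisfies everything: constraint 1: q + t = 7; constraint 5: r + q = 8; constraint 6: u - t = -1, and the others follow.

Satisfiable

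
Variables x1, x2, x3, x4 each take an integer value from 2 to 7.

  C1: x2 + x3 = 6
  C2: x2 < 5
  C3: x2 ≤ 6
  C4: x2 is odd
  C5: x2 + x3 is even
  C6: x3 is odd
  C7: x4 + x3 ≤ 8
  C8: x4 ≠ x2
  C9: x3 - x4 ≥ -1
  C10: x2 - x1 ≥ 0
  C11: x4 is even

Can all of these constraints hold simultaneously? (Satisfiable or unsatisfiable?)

Satisfiable

Setting (x1, x2, x3, x4) = (2, 3, 3, 2) satisfies everything: constraint 1: x2 + x3 = 6; constraint 7: x4 + x3 = 5, and the others follow.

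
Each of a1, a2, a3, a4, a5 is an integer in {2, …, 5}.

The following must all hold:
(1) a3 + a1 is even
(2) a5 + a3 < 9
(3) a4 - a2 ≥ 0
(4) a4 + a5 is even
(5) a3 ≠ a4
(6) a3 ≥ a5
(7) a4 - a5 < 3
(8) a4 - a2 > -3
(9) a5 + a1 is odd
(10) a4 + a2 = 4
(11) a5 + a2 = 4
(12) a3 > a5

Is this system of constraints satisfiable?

Satisfiable

The assignment a1 = 3, a2 = 2, a3 = 5, a4 = 2, a5 = 2 works:
  constraint 2 holds since a5 + a3 = 7.
  constraint 3 holds since a4 - a2 = 0.
  constraint 7 holds since a4 - a5 = 0.
The rest check out directly.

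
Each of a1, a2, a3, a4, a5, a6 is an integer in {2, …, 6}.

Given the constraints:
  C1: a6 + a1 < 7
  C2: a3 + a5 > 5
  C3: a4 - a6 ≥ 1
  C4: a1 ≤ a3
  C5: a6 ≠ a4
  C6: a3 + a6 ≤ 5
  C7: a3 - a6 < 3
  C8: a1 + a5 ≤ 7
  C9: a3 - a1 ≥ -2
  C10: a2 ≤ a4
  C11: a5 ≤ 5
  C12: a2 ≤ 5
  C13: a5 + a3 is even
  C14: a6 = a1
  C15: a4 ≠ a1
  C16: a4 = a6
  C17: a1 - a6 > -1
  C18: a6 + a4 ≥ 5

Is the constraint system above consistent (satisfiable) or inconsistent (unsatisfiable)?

From constraints 14 and 16, a4 = a6 = a1, so a4 = a1. But constraint 15 says a4 ≠ a1. Contradiction.

Unsatisfiable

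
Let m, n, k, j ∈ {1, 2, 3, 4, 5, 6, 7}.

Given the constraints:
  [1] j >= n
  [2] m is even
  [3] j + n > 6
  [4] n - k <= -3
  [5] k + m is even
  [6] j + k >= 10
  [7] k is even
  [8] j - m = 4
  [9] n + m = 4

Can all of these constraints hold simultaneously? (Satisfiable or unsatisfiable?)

Take m = 2, n = 2, k = 6, j = 6. Then constraint 3: j + n = 8; constraint 4: n - k = -4; constraint 6: j + k = 12, and every other listed constraint is also met.

Satisfiable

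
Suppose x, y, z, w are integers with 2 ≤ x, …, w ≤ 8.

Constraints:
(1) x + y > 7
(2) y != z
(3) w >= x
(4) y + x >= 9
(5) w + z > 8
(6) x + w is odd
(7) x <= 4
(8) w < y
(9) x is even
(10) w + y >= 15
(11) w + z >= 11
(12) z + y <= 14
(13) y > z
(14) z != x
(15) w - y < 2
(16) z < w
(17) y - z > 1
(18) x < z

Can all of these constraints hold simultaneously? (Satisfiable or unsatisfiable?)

Satisfiable

Setting (x, y, z, w) = (2, 8, 4, 7) satisfies everything: constraint 1: x + y = 10; constraint 4: y + x = 10, and the others follow.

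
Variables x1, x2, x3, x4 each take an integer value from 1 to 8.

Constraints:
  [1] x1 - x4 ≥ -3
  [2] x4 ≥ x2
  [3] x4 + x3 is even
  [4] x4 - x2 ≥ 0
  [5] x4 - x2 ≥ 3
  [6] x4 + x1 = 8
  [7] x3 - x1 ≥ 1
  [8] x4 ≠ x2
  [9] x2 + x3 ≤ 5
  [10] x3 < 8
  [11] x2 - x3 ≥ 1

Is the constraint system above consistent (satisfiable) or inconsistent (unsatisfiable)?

Unsatisfiable

Constraints 1, 5, 7, and 11 give x1 − x4 ≥ -3, x4 − x2 ≥ 3, x2 − x3 ≥ 1, x3 − x1 ≥ 1.
Adding all 4 inequalities: the left sides telescope to 0, and the right sides sum to (-3) + 3 + 1 + 1 = 2. So 0 ≥ 2, which is false.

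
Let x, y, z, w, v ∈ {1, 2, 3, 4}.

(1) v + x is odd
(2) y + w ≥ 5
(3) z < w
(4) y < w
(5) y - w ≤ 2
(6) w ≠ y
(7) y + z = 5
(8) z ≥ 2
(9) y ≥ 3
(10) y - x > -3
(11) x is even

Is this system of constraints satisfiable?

Satisfiable

The assignment x = 4, y = 3, z = 2, w = 4, v = 3 works:
  constraint 2 holds since y + w = 7.
  constraint 5 holds since y - w = -1.
The rest check out directly.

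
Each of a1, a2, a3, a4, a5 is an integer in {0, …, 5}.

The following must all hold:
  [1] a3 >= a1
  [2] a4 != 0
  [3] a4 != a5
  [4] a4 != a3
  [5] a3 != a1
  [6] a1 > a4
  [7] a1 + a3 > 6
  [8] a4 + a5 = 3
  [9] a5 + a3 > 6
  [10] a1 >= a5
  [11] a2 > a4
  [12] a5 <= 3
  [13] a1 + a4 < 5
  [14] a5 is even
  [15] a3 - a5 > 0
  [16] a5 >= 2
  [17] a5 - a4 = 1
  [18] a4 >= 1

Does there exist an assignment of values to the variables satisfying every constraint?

Satisfiable

The assignment a1 = 2, a2 = 2, a3 = 5, a4 = 1, a5 = 2 works:
  constraint 7 holds since a1 + a3 = 7.
  constraint 8 holds since a4 + a5 = 3.
The rest check out directly.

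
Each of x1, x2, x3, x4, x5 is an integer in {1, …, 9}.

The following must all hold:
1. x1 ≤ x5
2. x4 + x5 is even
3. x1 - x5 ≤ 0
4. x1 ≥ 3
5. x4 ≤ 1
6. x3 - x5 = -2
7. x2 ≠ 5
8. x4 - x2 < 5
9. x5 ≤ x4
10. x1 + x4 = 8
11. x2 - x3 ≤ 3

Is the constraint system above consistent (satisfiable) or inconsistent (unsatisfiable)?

From constraints 1 and 4: x5 ≥ x1 and x1 ≥ 3, so x5 ≥ 3. From constraints 5 and 9: x5 ≤ x4 and x4 ≤ 1, so x5 ≤ 1. But 1 < 3, so no value of x5 works.

Unsatisfiable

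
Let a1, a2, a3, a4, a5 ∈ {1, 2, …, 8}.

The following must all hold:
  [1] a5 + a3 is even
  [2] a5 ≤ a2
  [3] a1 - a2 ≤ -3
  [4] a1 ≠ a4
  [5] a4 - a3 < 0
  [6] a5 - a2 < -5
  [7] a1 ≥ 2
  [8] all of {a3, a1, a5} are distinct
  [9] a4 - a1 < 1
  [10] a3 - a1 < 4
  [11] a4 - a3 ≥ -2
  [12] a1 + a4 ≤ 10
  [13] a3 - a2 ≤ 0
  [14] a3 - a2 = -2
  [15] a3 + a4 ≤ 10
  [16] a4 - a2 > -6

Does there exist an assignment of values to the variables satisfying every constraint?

Try a1 = 5, a2 = 8, a3 = 6, a4 = 4, a5 = 2.
Check constraint 3: a1 - a2 = -3; constraint 5: a4 - a3 = -2. The remaining constraints are straightforward to verify.

Satisfiable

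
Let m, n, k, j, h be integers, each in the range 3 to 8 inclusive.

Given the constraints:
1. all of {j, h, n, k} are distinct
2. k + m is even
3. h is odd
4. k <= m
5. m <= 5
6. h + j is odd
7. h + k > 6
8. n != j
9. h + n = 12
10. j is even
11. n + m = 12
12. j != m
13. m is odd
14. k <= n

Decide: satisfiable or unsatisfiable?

Satisfiable

Take m = 5, n = 7, k = 3, j = 8, h = 5. Then constraint 7: h + k = 8; constraint 9: h + n = 12; constraint 11: n + m = 12, and every other listed constraint is also met.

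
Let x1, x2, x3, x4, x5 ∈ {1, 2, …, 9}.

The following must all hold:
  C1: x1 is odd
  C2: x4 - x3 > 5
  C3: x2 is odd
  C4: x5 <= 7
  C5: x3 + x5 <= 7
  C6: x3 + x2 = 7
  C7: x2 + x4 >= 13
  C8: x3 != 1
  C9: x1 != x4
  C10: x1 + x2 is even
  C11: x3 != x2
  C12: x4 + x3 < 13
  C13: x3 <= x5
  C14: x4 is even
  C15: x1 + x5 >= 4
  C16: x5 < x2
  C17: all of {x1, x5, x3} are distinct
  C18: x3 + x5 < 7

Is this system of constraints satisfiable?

One satisfying assignment is x1 = 3, x2 = 5, x3 = 2, x4 = 8, x5 = 4.
For the less obvious constraints — constraint 2: x4 - x3 = 6; constraint 5: x3 + x5 = 6; constraint 6: x3 + x2 = 7 — and the others hold by inspection.

Satisfiable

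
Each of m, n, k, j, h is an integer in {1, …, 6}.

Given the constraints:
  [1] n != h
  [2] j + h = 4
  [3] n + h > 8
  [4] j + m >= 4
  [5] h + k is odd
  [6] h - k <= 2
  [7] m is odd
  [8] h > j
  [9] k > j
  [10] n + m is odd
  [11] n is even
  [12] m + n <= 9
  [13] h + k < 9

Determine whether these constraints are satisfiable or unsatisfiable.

One satisfying assignment is m = 3, n = 6, k = 4, j = 1, h = 3.
For the less obvious constraints — constraint 2: j + h = 4; constraint 3: n + h = 9 — and the others hold by inspection.

Satisfiable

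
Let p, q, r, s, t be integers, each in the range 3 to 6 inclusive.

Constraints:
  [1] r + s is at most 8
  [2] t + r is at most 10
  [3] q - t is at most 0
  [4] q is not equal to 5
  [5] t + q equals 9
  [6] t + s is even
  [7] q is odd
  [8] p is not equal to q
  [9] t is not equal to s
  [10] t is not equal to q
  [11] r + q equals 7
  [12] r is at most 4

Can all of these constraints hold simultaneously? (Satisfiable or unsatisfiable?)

Setting (p, q, r, s, t) = (4, 3, 4, 4, 6) satisfies everything: constraint 1: r + s = 8; constraint 2: t + r = 10, and the others follow.

Satisfiable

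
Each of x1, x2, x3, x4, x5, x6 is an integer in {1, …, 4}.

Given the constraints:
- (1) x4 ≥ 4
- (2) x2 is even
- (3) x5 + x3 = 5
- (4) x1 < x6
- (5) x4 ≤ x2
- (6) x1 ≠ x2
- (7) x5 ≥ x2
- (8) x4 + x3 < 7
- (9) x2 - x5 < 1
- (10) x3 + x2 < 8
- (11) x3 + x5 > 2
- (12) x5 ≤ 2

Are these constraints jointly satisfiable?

From constraints 1 and 5: x2 ≥ x4 and x4 ≥ 4, so x2 ≥ 4. From constraints 7 and 12: x2 ≤ x5 and x5 ≤ 2, so x2 ≤ 2. But 2 < 4, so no value of x2 works.

Unsatisfiable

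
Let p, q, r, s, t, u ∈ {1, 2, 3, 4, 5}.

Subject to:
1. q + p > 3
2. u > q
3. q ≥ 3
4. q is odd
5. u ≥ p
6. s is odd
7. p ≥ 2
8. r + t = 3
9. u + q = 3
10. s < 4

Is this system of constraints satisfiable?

From constraints 5 and 7: u ≥ p ≥ 2. From constraint 3: q ≥ 3. Hence u + q ≥ 5. But constraint 9 requires u + q = 3, and 3 < 5. Contradiction.

Unsatisfiable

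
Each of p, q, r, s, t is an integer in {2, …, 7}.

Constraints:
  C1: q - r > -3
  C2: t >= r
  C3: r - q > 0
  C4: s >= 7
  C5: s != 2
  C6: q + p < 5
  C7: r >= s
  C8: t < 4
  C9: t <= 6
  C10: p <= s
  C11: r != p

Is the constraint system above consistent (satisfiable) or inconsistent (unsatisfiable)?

Unsatisfiable

From constraints 4 and 7: r ≥ s and s ≥ 7, so r ≥ 7. From constraints 2 and 9: r ≤ t and t ≤ 6, so r ≤ 6. But 6 < 7, so no value of r works.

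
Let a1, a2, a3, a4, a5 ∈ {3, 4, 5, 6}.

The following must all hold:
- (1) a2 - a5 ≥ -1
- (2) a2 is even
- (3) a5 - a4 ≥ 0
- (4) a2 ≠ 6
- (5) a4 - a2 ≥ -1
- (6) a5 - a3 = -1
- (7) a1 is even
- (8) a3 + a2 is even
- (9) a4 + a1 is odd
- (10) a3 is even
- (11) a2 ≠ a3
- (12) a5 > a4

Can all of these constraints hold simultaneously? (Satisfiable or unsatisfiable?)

One satisfying assignment is a1 = 4, a2 = 4, a3 = 6, a4 = 3, a5 = 5.
For the less obvious constraints — constraint 1: a2 - a5 = -1; constraint 3: a5 - a4 = 2 — and the others hold by inspection.

Satisfiable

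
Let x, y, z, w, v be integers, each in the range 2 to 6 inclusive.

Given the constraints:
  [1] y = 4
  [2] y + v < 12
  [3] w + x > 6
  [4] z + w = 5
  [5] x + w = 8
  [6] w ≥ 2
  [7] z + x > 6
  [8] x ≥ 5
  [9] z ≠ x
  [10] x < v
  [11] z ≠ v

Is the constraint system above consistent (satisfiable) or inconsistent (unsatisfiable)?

Satisfiable

One satisfying assignment is x = 5, y = 4, z = 2, w = 3, v = 6.
For the less obvious constraints — constraint 2: y + v = 10; constraint 3: w + x = 8; constraint 4: z + w = 5 — and the others hold by inspection.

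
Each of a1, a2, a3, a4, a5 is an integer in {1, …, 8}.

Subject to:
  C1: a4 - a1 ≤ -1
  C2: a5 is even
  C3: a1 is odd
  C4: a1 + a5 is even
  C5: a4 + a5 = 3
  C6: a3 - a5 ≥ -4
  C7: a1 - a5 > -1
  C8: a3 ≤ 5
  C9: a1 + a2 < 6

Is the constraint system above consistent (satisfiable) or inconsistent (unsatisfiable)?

Unsatisfiable

Constraint 3 makes a1 odd and constraint 2 makes a5 even, so a1 + a5 must be odd. Constraint 4 says a1 + a5 is even — contradiction.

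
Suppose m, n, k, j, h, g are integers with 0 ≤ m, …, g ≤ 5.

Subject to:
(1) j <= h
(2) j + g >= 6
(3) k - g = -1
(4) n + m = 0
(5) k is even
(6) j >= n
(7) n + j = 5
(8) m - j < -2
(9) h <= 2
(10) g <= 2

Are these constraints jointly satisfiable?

Unsatisfiable

From constraints 1 and 9: j ≤ h ≤ 2. From constraint 10: g ≤ 2. Hence j + g ≤ 4. But constraint 2 requires j + g ≥ 6, and 6 > 4. Contradiction.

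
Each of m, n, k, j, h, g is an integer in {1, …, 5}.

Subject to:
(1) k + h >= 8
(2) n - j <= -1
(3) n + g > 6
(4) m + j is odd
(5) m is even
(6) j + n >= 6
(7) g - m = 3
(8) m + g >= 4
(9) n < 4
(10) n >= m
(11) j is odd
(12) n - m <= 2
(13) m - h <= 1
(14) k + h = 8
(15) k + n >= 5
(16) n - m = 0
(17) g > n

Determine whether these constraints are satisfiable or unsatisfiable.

One satisfying assignment is m = 2, n = 2, k = 4, j = 5, h = 4, g = 5.
For the less obvious constraints — constraint 1: k + h = 8; constraint 2: n - j = -3 — and the others hold by inspection.

Satisfiable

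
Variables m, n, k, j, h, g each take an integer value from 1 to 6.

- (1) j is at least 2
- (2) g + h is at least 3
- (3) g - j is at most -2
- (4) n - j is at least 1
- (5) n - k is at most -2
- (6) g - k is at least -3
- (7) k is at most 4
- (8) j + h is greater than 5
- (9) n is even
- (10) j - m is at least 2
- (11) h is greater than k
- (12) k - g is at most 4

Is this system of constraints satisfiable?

Unsatisfiable

Constraints 3, 4, 5, and 12 give j − g ≥ 2, g − k ≥ -4, k − n ≥ 2, n − j ≥ 1.
Adding all 4 inequalities: the left sides telescope to 0, and the right sides sum to 2 + (-4) + 2 + 1 = 1. So 0 ≥ 1, which is false.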